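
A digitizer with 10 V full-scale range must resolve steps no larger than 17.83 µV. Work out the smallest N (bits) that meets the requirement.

20 bits

Number of steps required ≥ 10 V / 17.83 µV = 560852.50.
Need 2^N ≥ 560852.50; 2^19 = 524288, 2^20 = 1048576.
Minimum N = 20.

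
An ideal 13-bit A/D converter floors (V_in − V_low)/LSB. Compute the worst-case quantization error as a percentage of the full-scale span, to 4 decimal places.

Truncating → worst-case error = 1 LSB = V_FS/2^13, so 100/8192 = 0.012207 % of full scale.

0.0122 %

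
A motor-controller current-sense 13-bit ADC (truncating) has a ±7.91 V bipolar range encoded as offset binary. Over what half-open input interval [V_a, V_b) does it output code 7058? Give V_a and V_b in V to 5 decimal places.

[5.72007 V, 5.72200 V)

LSB = 15.82/2^13 = 1.931 mV.
V_a = V_low + 7058·LSB = 5.72007 V; V_b = V_low + 7059·LSB = 5.722 V.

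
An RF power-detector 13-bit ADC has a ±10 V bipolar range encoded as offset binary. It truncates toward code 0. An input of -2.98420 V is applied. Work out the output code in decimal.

Full-scale span = 20 V; LSB = 20/2^13 = 2.441 mV.
(-2.98420 − (−10)) / 0.00244141 = 2873.672 LSBs.
Floor → code 2873.

code 2873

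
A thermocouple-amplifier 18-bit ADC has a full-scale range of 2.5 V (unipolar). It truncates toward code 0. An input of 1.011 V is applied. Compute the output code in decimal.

Full-scale span = 2.5 V; LSB = 2.5/2^18 = 9.54 µV.
(1.011 − 0) / 9.53674e-06 = 106011.034 LSBs.
Floor → code 106011.

code 106011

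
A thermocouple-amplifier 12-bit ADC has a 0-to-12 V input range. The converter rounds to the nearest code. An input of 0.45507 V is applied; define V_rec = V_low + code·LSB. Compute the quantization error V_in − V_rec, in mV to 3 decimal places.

Step size: 12 V ÷ 2^12 = 2.930 mV.
(V_in − V_low)/LSB = (0.45507 − 0)/0.00292969 = 155.3306 → code 155 (round).
Code 155 maps back to 0 + 155×0.00292969 V = 0.45410156 V.
V_in − V_rec = 0.000968438 V = 0.968 mV.

0.968 mV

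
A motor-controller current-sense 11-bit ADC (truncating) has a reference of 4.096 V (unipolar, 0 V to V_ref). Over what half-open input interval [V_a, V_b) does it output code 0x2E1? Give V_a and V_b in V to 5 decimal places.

LSB = 4.096/2^11 = 2.000 mV.
Code 0x2E1 = 737 decimal.
V_a = V_low + 737·LSB = 1.474 V; V_b = V_low + 738·LSB = 1.476 V.

[1.47400 V, 1.47600 V)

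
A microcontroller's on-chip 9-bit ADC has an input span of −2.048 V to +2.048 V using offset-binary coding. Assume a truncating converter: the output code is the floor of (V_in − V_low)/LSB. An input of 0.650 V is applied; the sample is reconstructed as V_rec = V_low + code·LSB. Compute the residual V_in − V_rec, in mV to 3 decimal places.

2.000 mV

LSB = 4.096/2^9 = 8.000 mV.
Scaled input = 337.2500 LSBs, so code = 337.
V_rec = (−2.048) + 337·0.008 = 0.648 V.
Error = 0.650 − 0.648 = 0.002 V = 2.000 mV.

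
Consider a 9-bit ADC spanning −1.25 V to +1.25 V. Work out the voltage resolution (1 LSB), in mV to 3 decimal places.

Full-scale span = 2.5 V.
LSB = 2.5 / 2^9 = 2.5 / 512 = 0.00488281 V = 4.883 mV.

4.883 mV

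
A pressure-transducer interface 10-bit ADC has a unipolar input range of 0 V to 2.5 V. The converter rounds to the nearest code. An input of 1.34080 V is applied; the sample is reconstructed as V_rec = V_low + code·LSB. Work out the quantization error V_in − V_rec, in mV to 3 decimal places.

LSB = 2.5/2^10 = 2.441 mV.
(1.34080 − 0)/0.00244141 = 549.1917; round gives code 549.
Code 549 maps back to 0 + 549×0.00244141 V = 1.340332 V.
Error = 1.34080 − 1.340332 = 0.000467969 V = 0.468 mV.

0.468 mV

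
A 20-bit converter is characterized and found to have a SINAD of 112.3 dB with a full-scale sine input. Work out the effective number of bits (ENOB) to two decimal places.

18.36 bits

ENOB = (SINAD − 1.76) / 6.02 = (112.3 − 1.76)/6.02 = 18.362.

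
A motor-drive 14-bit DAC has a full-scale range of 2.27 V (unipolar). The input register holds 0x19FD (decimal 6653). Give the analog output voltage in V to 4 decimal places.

LSB = 2.27 V / 2^14 = 138.55 µV.
Code 0x19FD = 6653 decimal.
V_out = 0 + 6653 × 0.00013855 V = 0.921772 V.

0.9218 V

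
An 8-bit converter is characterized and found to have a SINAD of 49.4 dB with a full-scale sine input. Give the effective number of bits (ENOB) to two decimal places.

7.91 bits

ENOB = (SINAD − 1.76) / 6.02 = (49.4 − 1.76)/6.02 = 7.914.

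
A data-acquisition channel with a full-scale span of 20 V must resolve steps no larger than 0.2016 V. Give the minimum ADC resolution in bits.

Number of steps required ≥ 20 V / 0.2016 V = 99.21.
Need 2^N ≥ 99.21; 2^6 = 64, 2^7 = 128.
Minimum N = 7.

7 bits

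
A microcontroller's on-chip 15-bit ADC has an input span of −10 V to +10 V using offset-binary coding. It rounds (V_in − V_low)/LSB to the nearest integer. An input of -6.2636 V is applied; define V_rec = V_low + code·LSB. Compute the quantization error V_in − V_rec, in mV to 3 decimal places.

One LSB is 20 V / 32768 = 0.610 mV.
(V_in − V_low)/LSB = (-6.2636 − (−10))/0.000610352 = 6121.7178 → code 6122 (round).
Code 6122 maps back to (−10) + 6122×0.000610352 V = -6.2634277 V.
Difference: -0.000172266 V → -0.172 mV.

-0.172 mV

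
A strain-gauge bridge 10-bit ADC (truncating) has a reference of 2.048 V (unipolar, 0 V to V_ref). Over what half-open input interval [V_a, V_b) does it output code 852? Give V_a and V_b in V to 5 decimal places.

[1.70400 V, 1.70600 V)

LSB = 2.048/2^10 = 2.000 mV.
V_a = V_low + 852·LSB = 1.704 V; V_b = V_low + 853·LSB = 1.706 V.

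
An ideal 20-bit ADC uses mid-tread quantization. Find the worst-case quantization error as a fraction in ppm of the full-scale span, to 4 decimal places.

Rounding → worst-case error = ½ LSB = V_FS/2^21, so 1e+06/2097152 = 0.476837 ppm of full scale.

0.4768 ppm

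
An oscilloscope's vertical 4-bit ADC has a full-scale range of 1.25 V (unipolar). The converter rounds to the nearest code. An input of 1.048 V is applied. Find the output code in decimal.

code 13

With 16 levels over 1.25 V, one step is 78.125 mV.
(1.048 − 0) / 0.078125 = 13.414 LSBs.
So the output code is 13.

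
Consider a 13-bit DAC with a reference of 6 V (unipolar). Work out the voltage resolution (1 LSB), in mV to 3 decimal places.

Full-scale span = 6 V.
LSB = 6 / 2^13 = 6 / 8192 = 0.000732422 V = 0.732 mV.

0.732 mV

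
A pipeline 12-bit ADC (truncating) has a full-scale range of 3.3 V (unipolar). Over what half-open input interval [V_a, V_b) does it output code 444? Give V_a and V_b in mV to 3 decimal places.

[357.715 mV, 358.521 mV)

LSB = 3.3/2^12 = 0.806 mV.
V_a = V_low + 444·LSB = 0.357715 V; V_b = V_low + 445·LSB = 0.358521 V.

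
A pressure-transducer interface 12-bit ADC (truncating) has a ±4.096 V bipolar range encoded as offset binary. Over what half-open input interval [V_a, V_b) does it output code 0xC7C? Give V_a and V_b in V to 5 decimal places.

LSB = 8.192/2^12 = 2.000 mV.
Code 0xC7C = 3196 decimal.
V_a = V_low + 3196·LSB = 2.296 V; V_b = V_low + 3197·LSB = 2.298 V.

[2.29600 V, 2.29800 V)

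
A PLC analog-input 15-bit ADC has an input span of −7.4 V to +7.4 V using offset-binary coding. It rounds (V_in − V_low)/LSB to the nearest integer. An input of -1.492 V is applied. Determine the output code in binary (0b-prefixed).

LSB = 14.8 V / 32768 = 451.66 µV.
(V_in − V_low)/LSB = (-1.492 − (−7.4)) / 0.00045166 = 13080.631.
Round → code 13081.
In binary (0b-prefixed): 0b11001100011001.

code 0b11001100011001 (decimal 13081)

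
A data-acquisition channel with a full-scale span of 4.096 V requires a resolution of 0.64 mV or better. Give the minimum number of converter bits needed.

13 bits

Number of steps required ≥ 4.096 V / 0.64 mV = 6400.00.
Need 2^N ≥ 6400.00; 2^12 = 4096, 2^13 = 8192.
Minimum N = 13.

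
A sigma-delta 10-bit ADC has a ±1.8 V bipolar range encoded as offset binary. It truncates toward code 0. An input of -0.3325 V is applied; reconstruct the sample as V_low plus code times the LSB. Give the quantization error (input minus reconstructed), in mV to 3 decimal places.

One LSB is 3.6 V / 1024 = 3.516 mV.
(V_in − V_low)/LSB = (-0.3325 − (−1.8))/0.00351563 = 417.4222 → code 417 (floor).
Code 417 maps back to (−1.8) + 417×0.00351563 V = -0.33398438 V.
V_in − V_rec = 0.00148438 V = 1.484 mV.

1.484 mV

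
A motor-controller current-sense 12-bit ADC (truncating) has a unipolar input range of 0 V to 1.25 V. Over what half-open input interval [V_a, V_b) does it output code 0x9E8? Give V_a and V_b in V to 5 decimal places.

[0.77393 V, 0.77423 V)

LSB = 1.25/2^12 = 305.18 µV.
Code 0x9E8 = 2536 decimal.
V_a = V_low + 2536·LSB = 0.773926 V; V_b = V_low + 2537·LSB = 0.774231 V.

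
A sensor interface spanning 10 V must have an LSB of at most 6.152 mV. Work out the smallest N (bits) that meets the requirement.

11 bits

Number of steps required ≥ 10 V / 6.152 mV = 1625.49.
Need 2^N ≥ 1625.49; 2^10 = 1024, 2^11 = 2048.
Minimum N = 11.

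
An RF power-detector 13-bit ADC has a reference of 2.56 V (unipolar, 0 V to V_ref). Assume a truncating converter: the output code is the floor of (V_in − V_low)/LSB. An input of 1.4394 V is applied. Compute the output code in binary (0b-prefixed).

code 0b1000111111110 (decimal 4606)

Full-scale span = 2.56 V; LSB = 2.56/2^13 = 312.50 µV.
Input sits at 4606.080 steps above V_low.
So the output code is 4606.
In binary (0b-prefixed): 0b1000111111110.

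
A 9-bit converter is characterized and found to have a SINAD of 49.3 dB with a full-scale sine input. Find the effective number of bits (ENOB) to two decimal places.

7.90 bits

ENOB = (SINAD − 1.76) / 6.02 = (49.3 − 1.76)/6.02 = 7.897.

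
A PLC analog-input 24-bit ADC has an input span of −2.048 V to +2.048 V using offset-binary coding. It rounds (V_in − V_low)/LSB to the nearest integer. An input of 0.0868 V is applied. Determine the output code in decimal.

With 16777216 levels over 4.096 V, one step is 0.24 µV.
Input sits at 8744140.800 steps above V_low.
round(8744140.800) = 8744141.

code 8744141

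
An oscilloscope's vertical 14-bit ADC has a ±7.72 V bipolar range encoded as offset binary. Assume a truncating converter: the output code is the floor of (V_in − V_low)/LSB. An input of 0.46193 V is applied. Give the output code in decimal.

code 8682

Full-scale span = 15.44 V; LSB = 15.44/2^14 = 0.942 mV.
Input sits at 8682.172 steps above V_low.
So the output code is 8682.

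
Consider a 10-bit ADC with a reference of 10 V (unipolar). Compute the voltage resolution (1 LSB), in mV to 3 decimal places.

9.766 mV

Full-scale span = 10 V.
LSB = 10 / 2^10 = 10 / 1024 = 0.00976562 V = 9.766 mV.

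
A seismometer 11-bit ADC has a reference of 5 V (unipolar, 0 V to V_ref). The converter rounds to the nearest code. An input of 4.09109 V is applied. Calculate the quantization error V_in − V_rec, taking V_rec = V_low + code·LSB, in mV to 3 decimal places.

Step size: 5 V ÷ 2^11 = 2.441 mV.
Scaled input = 1675.7105 LSBs, so code = 1676.
Code 1676 maps back to 0 + 1676×0.00244141 V = 4.0917969 V.
Error = 4.09109 − 4.0917969 = -0.000706875 V = -0.707 mV.

-0.707 mV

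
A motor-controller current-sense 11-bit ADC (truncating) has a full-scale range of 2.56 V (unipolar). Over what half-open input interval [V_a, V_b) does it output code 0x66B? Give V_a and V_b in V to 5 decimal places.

LSB = 2.56/2^11 = 1.250 mV.
Code 0x66B = 1643 decimal.
V_a = V_low + 1643·LSB = 2.05375 V; V_b = V_low + 1644·LSB = 2.055 V.

[2.05375 V, 2.05500 V)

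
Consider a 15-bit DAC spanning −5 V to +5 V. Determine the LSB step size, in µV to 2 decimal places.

Full-scale span = 10 V.
LSB = 10 / 2^15 = 10 / 32768 = 0.000305176 V = 305.18 µV.

305.18 µV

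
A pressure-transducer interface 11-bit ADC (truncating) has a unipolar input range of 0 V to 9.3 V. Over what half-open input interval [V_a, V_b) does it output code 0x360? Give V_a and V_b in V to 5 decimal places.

[3.92344 V, 3.92798 V)

LSB = 9.3/2^11 = 4.541 mV.
Code 0x360 = 864 decimal.
V_a = V_low + 864·LSB = 3.92344 V; V_b = V_low + 865·LSB = 3.92798 V.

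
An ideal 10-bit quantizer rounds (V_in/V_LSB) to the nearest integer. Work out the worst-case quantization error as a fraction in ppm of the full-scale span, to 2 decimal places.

488.28 ppm

Rounding → worst-case error = ½ LSB = V_FS/2^11, so 1e+06/2048 = 488.281 ppm of full scale.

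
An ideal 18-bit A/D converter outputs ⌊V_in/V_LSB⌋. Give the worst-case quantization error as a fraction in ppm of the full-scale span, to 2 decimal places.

Truncating → worst-case error = 1 LSB = V_FS/2^18, so 1e+06/262144 = 3.8147 ppm of full scale.

3.81 ppm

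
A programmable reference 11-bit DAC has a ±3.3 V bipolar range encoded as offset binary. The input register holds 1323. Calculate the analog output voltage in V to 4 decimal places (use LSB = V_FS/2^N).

0.9636 V

LSB = 6.6 V / 2^11 = 3.223 mV.
V_out = (−3.3) + 1323 × 0.00322266 V = 0.963574 V.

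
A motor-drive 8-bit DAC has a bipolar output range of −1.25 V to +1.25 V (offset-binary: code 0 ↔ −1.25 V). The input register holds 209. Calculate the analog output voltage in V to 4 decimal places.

LSB = 2.5 V / 2^8 = 9.766 mV.
V_out = (−1.25) + 209 × 0.00976562 V = 0.791016 V.

0.7910 V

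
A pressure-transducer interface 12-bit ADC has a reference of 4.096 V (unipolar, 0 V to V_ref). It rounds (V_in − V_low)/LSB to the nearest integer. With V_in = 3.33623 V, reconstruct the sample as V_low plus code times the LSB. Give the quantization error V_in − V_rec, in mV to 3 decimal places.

One LSB is 4.096 V / 4096 = 1.000 mV.
Scaled input = 3336.2300 LSBs, so code = 3336.
Code 3336 maps back to 0 + 3336×0.001 V = 3.336 V.
V_in − V_rec = 0.00023 V = 0.230 mV.

0.230 mV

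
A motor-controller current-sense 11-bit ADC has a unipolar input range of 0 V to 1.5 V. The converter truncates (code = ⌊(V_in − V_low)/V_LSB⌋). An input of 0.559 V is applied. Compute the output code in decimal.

code 763

Full-scale span = 1.5 V; LSB = 1.5/2^11 = 0.732 mV.
(V_in − V_low)/LSB = (0.559 − 0) / 0.000732422 = 763.221.
Floor → code 763.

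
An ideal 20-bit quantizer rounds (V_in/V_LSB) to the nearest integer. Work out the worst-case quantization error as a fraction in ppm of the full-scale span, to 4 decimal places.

Rounding → worst-case error = ½ LSB = V_FS/2^21, so 1e+06/2097152 = 0.476837 ppm of full scale.

0.4768 ppm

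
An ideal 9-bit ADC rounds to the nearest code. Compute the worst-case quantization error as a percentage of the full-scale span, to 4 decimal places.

Rounding → worst-case error = ½ LSB = V_FS/2^10, so 100/1024 = 0.0976562 % of full scale.

0.0977 %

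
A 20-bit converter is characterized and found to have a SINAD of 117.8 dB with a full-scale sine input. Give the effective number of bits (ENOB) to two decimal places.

19.28 bits

ENOB = (SINAD − 1.76) / 6.02 = (117.8 − 1.76)/6.02 = 19.276.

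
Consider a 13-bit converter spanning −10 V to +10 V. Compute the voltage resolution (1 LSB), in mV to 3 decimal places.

2.441 mV

Full-scale span = 20 V.
LSB = 20 / 2^13 = 20 / 8192 = 0.00244141 V = 2.441 mV.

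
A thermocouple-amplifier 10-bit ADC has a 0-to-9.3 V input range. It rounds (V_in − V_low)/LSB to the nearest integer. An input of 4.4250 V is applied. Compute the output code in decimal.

LSB = 9.3 V / 1024 = 9.082 mV.
(4.4250 − 0) / 0.00908203 = 487.226 LSBs.
round(487.226) = 487.

code 487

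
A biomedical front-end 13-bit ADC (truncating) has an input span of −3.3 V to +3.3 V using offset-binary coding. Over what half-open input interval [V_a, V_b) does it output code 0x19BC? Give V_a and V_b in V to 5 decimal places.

[2.00771 V, 2.00852 V)

LSB = 6.6/2^13 = 0.806 mV.
Code 0x19BC = 6588 decimal.
V_a = V_low + 6588·LSB = 2.00771 V; V_b = V_low + 6589·LSB = 2.00852 V.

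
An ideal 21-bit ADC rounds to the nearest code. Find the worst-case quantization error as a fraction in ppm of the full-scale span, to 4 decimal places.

Rounding → worst-case error = ½ LSB = V_FS/2^22, so 1e+06/4194304 = 0.238419 ppm of full scale.

0.2384 ppm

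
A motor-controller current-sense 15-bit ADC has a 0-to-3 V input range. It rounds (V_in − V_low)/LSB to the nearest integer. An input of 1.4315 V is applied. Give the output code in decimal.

code 15636

With 32768 levels over 3 V, one step is 91.55 µV.
(1.4315 − 0) / 9.15527e-05 = 15635.797 LSBs.
Round → code 15636.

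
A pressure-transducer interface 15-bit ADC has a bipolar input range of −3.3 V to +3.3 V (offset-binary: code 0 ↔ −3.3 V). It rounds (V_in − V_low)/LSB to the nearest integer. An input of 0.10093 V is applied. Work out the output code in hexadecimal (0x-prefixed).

code 0x41F5 (decimal 16885)

Full-scale span = 6.6 V; LSB = 6.6/2^15 = 201.42 µV.
Input sits at 16885.102 steps above V_low.
So the output code is 16885.
In hexadecimal (0x-prefixed): 0x41F5.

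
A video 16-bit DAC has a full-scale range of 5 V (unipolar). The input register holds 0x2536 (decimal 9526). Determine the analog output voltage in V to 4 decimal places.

0.7268 V

LSB = 5 V / 2^16 = 76.29 µV.
Code 0x2536 = 9526 decimal.
V_out = 0 + 9526 × 7.62939e-05 V = 0.726776 V.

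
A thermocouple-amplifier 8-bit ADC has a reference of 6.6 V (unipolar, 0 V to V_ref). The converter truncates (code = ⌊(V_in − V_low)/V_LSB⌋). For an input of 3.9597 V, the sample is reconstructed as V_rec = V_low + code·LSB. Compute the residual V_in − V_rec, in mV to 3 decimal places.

Step size: 6.6 V ÷ 2^8 = 25.781 mV.
Scaled input = 153.5884 LSBs, so code = 153.
V_rec = 0 + 153·0.0257812 = 3.9445312 V.
Error = 3.9597 − 3.9445312 = 0.0151687 V = 15.169 mV.

15.169 mV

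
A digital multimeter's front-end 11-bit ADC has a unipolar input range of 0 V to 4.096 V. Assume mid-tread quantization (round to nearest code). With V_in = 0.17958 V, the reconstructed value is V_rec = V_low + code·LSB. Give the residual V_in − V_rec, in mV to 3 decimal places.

-0.420 mV

Step size: 4.096 V ÷ 2^11 = 2.000 mV.
(0.17958 − 0)/0.002 = 89.7900; round gives code 90.
V_rec = 0 + 90·0.002 = 0.18 V.
Error = 0.17958 − 0.18 = -0.00042 V = -0.420 mV.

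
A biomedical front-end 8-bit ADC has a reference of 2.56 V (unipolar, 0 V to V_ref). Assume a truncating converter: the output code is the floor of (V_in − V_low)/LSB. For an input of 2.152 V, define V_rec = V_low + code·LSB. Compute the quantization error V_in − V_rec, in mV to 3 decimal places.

2.000 mV

Step size: 2.56 V ÷ 2^8 = 10.000 mV.
(2.152 − 0)/0.01 = 215.2000; ⌊·⌋ gives code 215.
Reconstructed: 2.15 V.
Error = 2.152 − 2.15 = 0.002 V = 2.000 mV.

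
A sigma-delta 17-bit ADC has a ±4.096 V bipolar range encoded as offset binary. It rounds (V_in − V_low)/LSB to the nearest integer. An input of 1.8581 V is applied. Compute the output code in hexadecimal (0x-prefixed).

LSB = 8.192 V / 131072 = 62.50 µV.
Input sits at 95265.600 steps above V_low.
round(95265.600) = 95266.
In hexadecimal (0x-prefixed): 0x17422.

code 0x17422 (decimal 95266)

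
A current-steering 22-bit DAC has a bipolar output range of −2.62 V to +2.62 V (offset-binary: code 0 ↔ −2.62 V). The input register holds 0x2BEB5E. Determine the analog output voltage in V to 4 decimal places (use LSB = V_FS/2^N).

LSB = 5.24 V / 2^22 = 1.25 µV.
Code 0x2BEB5E = 2878302 decimal.
V_out = (−2.62) + 2878302 × 1.24931e-06 V = 0.975901 V.

0.9759 V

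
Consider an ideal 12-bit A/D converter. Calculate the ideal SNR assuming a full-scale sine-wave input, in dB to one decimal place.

SNR ≈ 6.02·N + 1.76 dB = 6.02·12 + 1.76 = 74.00 dB.

74.0 dB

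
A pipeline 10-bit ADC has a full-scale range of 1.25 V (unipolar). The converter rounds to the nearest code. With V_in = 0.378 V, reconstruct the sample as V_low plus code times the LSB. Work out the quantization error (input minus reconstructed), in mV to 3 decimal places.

-0.418 mV

Step size: 1.25 V ÷ 2^10 = 1.221 mV.
Scaled input = 309.6576 LSBs, so code = 310.
Reconstructed: 0.37841797 V.
Error = 0.378 − 0.37841797 = -0.000417969 V = -0.418 mV.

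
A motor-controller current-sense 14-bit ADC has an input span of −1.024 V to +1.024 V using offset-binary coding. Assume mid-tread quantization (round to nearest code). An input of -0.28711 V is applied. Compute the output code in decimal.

code 5895

LSB = 2.048 V / 16384 = 125.00 µV.
(-0.28711 − (−1.024)) / 0.000125 = 5895.120 LSBs.
So the output code is 5895.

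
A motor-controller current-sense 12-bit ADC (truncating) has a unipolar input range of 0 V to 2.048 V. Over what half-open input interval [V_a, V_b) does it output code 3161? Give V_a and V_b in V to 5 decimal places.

LSB = 2.048/2^12 = 0.500 mV.
V_a = V_low + 3161·LSB = 1.5805 V; V_b = V_low + 3162·LSB = 1.581 V.

[1.58050 V, 1.58100 V)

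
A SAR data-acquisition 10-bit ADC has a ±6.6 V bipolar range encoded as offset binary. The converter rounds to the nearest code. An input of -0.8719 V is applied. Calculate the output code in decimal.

With 1024 levels over 13.2 V, one step is 12.891 mV.
(V_in − V_low)/LSB = (-0.8719 − (−6.6)) / 0.0128906 = 444.362.
Round → code 444.

code 444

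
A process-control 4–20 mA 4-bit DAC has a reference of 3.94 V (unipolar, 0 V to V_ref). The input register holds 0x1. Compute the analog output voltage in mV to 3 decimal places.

246.250 mV

LSB = 3.94 V / 2^4 = 246.250 mV.
Code 0x1 = 1 decimal.
V_out = 0 + 1 × 0.24625 V = 0.24625 V.
= 246.250 mV.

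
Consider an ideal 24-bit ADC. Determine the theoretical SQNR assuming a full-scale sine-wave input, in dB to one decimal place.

146.2 dB

SNR ≈ 6.02·N + 1.76 dB = 6.02·24 + 1.76 = 146.24 dB.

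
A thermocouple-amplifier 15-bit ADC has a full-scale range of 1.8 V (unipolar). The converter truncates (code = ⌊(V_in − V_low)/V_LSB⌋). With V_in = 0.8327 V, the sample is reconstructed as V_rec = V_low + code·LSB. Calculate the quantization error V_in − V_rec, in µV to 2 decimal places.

Step size: 1.8 V ÷ 2^15 = 54.93 µV.
(V_in − V_low)/LSB = (0.8327 − 0)/5.49316e-05 = 15158.8409 → code 15158 (floor).
Reconstructed: 0.83265381 V.
Error = 0.8327 − 0.83265381 = 4.61914e-05 V = 46.19 µV.

46.19 µV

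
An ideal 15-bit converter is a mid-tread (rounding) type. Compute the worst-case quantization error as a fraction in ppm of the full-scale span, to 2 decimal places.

Rounding → worst-case error = ½ LSB = V_FS/2^16, so 1e+06/65536 = 15.2588 ppm of full scale.

15.26 ppm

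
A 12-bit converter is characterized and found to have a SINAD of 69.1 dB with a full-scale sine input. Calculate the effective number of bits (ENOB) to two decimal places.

11.19 bits

ENOB = (SINAD − 1.76) / 6.02 = (69.1 − 1.76)/6.02 = 11.186.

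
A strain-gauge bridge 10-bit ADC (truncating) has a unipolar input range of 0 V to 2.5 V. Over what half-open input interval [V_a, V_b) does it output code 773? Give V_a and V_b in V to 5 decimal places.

LSB = 2.5/2^10 = 2.441 mV.
V_a = V_low + 773·LSB = 1.88721 V; V_b = V_low + 774·LSB = 1.88965 V.

[1.88721 V, 1.88965 V)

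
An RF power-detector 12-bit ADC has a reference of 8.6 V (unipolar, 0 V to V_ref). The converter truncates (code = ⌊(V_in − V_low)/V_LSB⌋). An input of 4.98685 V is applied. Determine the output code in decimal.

With 4096 levels over 8.6 V, one step is 2.100 mV.
Input sits at 2375.132 steps above V_low.
So the output code is 2375.

code 2375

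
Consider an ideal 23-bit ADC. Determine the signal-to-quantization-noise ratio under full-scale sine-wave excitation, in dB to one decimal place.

SNR ≈ 6.02·N + 1.76 dB = 6.02·23 + 1.76 = 140.22 dB.

140.2 dB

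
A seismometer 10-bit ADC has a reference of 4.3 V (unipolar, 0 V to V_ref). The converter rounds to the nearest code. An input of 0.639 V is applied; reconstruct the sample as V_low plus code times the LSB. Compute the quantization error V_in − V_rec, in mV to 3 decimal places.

0.719 mV

Step size: 4.3 V ÷ 2^10 = 4.199 mV.
Scaled input = 152.1712 LSBs, so code = 152.
Reconstructed: 0.63828125 V.
V_in − V_rec = 0.00071875 V = 0.719 mV.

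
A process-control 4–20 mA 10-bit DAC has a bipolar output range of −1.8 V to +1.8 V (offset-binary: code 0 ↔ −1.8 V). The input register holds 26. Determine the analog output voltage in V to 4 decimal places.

-1.7086 V

LSB = 3.6 V / 2^10 = 3.516 mV.
V_out = (−1.8) + 26 × 0.00351563 V = -1.70859 V.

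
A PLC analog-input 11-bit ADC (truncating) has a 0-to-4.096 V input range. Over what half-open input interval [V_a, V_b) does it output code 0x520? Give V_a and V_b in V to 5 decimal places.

[2.62400 V, 2.62600 V)

LSB = 4.096/2^11 = 2.000 mV.
Code 0x520 = 1312 decimal.
V_a = V_low + 1312·LSB = 2.624 V; V_b = V_low + 1313·LSB = 2.626 V.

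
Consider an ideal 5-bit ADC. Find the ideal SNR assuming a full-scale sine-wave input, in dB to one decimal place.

31.9 dB

SNR ≈ 6.02·N + 1.76 dB = 6.02·5 + 1.76 = 31.86 dB.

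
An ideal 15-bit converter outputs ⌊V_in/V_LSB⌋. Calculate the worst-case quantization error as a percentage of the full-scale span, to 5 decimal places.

0.00305 %

Truncating → worst-case error = 1 LSB = V_FS/2^15, so 100/32768 = 0.00305176 % of full scale.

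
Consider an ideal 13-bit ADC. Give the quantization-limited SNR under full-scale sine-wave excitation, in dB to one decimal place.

SNR ≈ 6.02·N + 1.76 dB = 6.02·13 + 1.76 = 80.02 dB.

80.0 dB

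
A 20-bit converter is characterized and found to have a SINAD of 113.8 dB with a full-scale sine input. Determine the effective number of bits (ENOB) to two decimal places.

18.61 bits

ENOB = (SINAD − 1.76) / 6.02 = (113.8 − 1.76)/6.02 = 18.611.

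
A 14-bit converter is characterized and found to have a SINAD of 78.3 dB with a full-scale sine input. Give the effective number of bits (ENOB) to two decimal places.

12.71 bits

ENOB = (SINAD − 1.76) / 6.02 = (78.3 − 1.76)/6.02 = 12.714.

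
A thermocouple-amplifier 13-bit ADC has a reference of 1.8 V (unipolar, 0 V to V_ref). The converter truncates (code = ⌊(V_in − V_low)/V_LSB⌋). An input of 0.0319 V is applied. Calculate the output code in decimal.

code 145

LSB = 1.8 V / 8192 = 219.73 µV.
(0.0319 − 0) / 0.000219727 = 145.180 LSBs.
⌊·⌋(145.180) = 145.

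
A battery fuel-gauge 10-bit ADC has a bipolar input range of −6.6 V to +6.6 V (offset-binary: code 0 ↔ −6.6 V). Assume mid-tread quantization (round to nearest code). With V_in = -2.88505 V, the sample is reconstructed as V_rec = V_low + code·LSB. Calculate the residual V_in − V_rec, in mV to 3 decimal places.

2.450 mV

One LSB is 13.2 V / 1024 = 12.891 mV.
(-2.88505 − (−6.6))/0.0128906 = 288.1901; round gives code 288.
V_rec = (−6.6) + 288·0.0128906 = -2.8875 V.
Error = -2.88505 − (−2.8875) = 0.00245 V = 2.450 mV.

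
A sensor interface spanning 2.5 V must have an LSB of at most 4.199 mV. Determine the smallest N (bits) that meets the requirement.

Number of steps required ≥ 2.5 V / 4.199 mV = 595.38.
Need 2^N ≥ 595.38; 2^9 = 512, 2^10 = 1024.
Minimum N = 10.

10 bits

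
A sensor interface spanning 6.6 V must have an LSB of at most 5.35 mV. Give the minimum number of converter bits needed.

Number of steps required ≥ 6.6 V / 5.35 mV = 1233.64.
Need 2^N ≥ 1233.64; 2^10 = 1024, 2^11 = 2048.
Minimum N = 11.

11 bits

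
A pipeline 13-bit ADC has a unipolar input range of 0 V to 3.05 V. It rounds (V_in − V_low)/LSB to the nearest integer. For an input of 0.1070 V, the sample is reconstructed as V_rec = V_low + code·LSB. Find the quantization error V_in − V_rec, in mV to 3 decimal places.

Step size: 3.05 V ÷ 2^13 = 372.31 µV.
(V_in − V_low)/LSB = (0.1070 − 0)/0.000372314 = 287.3915 → code 287 (round).
V_rec = 0 + 287·0.000372314 = 0.10685425 V.
V_in − V_rec = 0.000145752 V = 0.146 mV.

0.146 mV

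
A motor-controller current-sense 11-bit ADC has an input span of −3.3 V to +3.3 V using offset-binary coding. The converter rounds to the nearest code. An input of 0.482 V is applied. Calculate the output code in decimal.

LSB = 6.6 V / 2048 = 3.223 mV.
(V_in − V_low)/LSB = (0.482 − (−3.3)) / 0.00322266 = 1173.566.
round(1173.566) = 1174.

code 1174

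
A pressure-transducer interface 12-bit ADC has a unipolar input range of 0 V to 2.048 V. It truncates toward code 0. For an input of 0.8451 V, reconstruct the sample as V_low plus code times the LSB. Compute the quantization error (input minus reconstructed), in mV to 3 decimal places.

LSB = 2.048/2^12 = 0.500 mV.
Scaled input = 1690.2000 LSBs, so code = 1690.
Reconstructed: 0.845 V.
Difference: 0.0001 V → 0.100 mV.

0.100 mV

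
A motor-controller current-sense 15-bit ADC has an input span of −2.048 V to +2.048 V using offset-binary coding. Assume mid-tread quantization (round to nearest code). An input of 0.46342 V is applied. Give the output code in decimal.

code 20091

With 32768 levels over 4.096 V, one step is 125.00 µV.
Input sits at 20091.360 steps above V_low.
So the output code is 20091.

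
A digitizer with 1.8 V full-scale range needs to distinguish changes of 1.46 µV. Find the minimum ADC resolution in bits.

21 bits

Number of steps required ≥ 1.8 V / 1.46 µV = 1232876.71.
Need 2^N ≥ 1232876.71; 2^20 = 1048576, 2^21 = 2097152.
Minimum N = 21.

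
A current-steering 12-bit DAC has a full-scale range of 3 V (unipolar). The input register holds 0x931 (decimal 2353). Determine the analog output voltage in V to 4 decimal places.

LSB = 3 V / 2^12 = 0.732 mV.
Code 0x931 = 2353 decimal.
V_out = 0 + 2353 × 0.000732422 V = 1.72339 V.

1.7234 V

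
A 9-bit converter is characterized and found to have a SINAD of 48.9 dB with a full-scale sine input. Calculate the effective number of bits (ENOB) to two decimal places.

ENOB = (SINAD − 1.76) / 6.02 = (48.9 − 1.76)/6.02 = 7.831.

7.83 bits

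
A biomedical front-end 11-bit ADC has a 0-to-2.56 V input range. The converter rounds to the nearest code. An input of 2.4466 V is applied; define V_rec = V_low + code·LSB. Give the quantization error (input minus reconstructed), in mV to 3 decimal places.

Step size: 2.56 V ÷ 2^11 = 1.250 mV.
(2.4466 − 0)/0.00125 = 1957.2800; round gives code 1957.
V_rec = 0 + 1957·0.00125 = 2.44625 V.
Error = 2.4466 − 2.44625 = 0.00035 V = 0.350 mV.

0.350 mV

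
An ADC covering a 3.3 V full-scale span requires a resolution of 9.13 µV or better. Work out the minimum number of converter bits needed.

Number of steps required ≥ 3.3 V / 9.13 µV = 361445.78.
Need 2^N ≥ 361445.78; 2^18 = 262144, 2^19 = 524288.
Minimum N = 19.

19 bits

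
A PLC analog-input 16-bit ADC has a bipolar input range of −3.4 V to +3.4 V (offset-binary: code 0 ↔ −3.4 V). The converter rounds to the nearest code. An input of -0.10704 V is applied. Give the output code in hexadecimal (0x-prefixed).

With 65536 levels over 6.8 V, one step is 103.76 µV.
(-0.10704 − (−3.4)) / 0.00010376 = 31736.386 LSBs.
So the output code is 31736.
In hexadecimal (0x-prefixed): 0x7BF8.

code 0x7BF8 (decimal 31736)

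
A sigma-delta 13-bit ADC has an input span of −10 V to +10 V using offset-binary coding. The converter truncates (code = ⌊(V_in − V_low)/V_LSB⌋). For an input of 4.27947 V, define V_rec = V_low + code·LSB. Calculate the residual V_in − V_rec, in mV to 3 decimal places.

One LSB is 20 V / 8192 = 2.441 mV.
Scaled input = 5848.8709 LSBs, so code = 5848.
Code 5848 maps back to (−10) + 5848×0.00244141 V = 4.2773438 V.
V_in − V_rec = 0.00212625 V = 2.126 mV.

2.126 mV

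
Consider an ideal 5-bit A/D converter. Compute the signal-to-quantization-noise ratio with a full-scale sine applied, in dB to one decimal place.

SNR ≈ 6.02·N + 1.76 dB = 6.02·5 + 1.76 = 31.86 dB.

31.9 dB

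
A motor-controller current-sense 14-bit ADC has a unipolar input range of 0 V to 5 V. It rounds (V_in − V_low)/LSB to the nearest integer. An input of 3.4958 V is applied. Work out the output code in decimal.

code 11455

Full-scale span = 5 V; LSB = 5/2^14 = 305.18 µV.
(V_in − V_low)/LSB = (3.4958 − 0) / 0.000305176 = 11455.037.
round(11455.037) = 11455.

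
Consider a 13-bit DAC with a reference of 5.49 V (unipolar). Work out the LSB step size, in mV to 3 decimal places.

Full-scale span = 5.49 V.
LSB = 5.49 / 2^13 = 5.49 / 8192 = 0.000670166 V = 0.670 mV.

0.670 mV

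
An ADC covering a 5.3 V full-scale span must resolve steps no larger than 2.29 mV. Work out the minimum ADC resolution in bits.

Number of steps required ≥ 5.3 V / 2.29 mV = 2314.41.
Need 2^N ≥ 2314.41; 2^11 = 2048, 2^12 = 4096.
Minimum N = 12.

12 bits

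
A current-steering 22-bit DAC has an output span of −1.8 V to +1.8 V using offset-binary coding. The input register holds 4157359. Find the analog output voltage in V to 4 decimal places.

1.7683 V

LSB = 3.6 V / 2^22 = 0.86 µV.
V_out = (−1.8) + 4157359 × 8.58307e-07 V = 1.76829 V.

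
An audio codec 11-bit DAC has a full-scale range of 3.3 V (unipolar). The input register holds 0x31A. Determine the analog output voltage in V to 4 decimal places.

1.2794 V

LSB = 3.3 V / 2^11 = 1.611 mV.
Code 0x31A = 794 decimal.
V_out = 0 + 794 × 0.00161133 V = 1.27939 V.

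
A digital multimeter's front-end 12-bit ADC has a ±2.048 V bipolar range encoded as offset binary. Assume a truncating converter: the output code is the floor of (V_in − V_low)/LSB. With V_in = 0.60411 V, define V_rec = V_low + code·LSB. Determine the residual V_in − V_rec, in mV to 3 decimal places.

0.110 mV

One LSB is 4.096 V / 4096 = 1.000 mV.
(V_in − V_low)/LSB = (0.60411 − (−2.048))/0.001 = 2652.1100 → code 2652 (floor).
Reconstructed: 0.604 V.
V_in − V_rec = 0.00011 V = 0.110 mV.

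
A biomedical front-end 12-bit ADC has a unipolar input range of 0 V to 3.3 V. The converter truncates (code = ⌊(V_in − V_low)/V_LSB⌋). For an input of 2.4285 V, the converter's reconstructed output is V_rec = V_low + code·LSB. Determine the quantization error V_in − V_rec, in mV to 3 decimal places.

0.229 mV

Step size: 3.3 V ÷ 2^12 = 0.806 mV.
(V_in − V_low)/LSB = (2.4285 − 0)/0.000805664 = 3014.2836 → code 3014 (floor).
Code 3014 maps back to 0 + 3014×0.000805664 V = 2.4282715 V.
Error = 2.4285 − 2.4282715 = 0.000228516 V = 0.229 mV.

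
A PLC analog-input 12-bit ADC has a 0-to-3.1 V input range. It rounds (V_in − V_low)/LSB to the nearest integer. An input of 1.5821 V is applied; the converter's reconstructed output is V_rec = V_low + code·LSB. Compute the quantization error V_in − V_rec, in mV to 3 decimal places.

Step size: 3.1 V ÷ 2^12 = 0.757 mV.
Scaled input = 2090.4134 LSBs, so code = 2090.
Reconstructed: 1.5817871 V.
Difference: 0.000312891 V → 0.313 mV.

0.313 mV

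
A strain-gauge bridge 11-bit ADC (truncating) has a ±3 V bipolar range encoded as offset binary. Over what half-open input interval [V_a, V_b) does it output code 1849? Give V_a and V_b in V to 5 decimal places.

[2.41699 V, 2.41992 V)

LSB = 6/2^11 = 2.930 mV.
V_a = V_low + 1849·LSB = 2.41699 V; V_b = V_low + 1850·LSB = 2.41992 V.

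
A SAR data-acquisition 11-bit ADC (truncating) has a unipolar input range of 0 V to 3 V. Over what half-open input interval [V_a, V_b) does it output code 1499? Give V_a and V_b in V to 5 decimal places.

[2.19580 V, 2.19727 V)

LSB = 3/2^11 = 1.465 mV.
V_a = V_low + 1499·LSB = 2.1958 V; V_b = V_low + 1500·LSB = 2.19727 V.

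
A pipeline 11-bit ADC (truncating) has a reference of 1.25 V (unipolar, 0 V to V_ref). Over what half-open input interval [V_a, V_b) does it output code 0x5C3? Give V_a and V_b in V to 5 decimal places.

LSB = 1.25/2^11 = 0.610 mV.
Code 0x5C3 = 1475 decimal.
V_a = V_low + 1475·LSB = 0.900269 V; V_b = V_low + 1476·LSB = 0.900879 V.

[0.90027 V, 0.90088 V)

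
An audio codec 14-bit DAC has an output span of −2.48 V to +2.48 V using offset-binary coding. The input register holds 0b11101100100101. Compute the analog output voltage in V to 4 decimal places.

LSB = 4.96 V / 2^14 = 302.73 µV.
Code 0b11101100100101 = 15141 decimal.
V_out = (−2.48) + 15141 × 0.000302734 V = 2.1037 V.

2.1037 V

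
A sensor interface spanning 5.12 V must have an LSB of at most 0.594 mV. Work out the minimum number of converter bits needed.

14 bits

Number of steps required ≥ 5.12 V / 0.594 mV = 8619.53.
Need 2^N ≥ 8619.53; 2^13 = 8192, 2^14 = 16384.
Minimum N = 14.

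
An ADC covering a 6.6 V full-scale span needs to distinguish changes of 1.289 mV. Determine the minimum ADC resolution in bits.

13 bits

Number of steps required ≥ 6.6 V / 1.289 mV = 5120.25.
Need 2^N ≥ 5120.25; 2^12 = 4096, 2^13 = 8192.
Minimum N = 13.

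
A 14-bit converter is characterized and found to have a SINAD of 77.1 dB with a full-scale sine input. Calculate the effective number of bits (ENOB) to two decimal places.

12.51 bits

ENOB = (SINAD − 1.76) / 6.02 = (77.1 − 1.76)/6.02 = 12.515.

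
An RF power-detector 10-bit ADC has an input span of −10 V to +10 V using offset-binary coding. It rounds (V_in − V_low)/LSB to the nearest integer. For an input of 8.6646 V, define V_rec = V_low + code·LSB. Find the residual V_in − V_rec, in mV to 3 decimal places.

Step size: 20 V ÷ 2^10 = 19.531 mV.
Scaled input = 955.6275 LSBs, so code = 956.
V_rec = (−10) + 956·0.0195312 = 8.671875 V.
Difference: -0.007275 V → -7.275 mV.

-7.275 mV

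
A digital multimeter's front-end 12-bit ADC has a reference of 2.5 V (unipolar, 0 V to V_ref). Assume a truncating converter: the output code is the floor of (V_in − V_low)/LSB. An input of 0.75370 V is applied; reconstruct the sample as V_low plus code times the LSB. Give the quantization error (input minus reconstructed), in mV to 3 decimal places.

One LSB is 2.5 V / 4096 = 0.610 mV.
(V_in − V_low)/LSB = (0.75370 − 0)/0.000610352 = 1234.8621 → code 1234 (floor).
Code 1234 maps back to 0 + 1234×0.000610352 V = 0.75317383 V.
Difference: 0.000526172 V → 0.526 mV.

0.526 mV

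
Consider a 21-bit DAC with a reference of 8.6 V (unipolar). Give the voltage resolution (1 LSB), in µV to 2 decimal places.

4.10 µV

Full-scale span = 8.6 V.
LSB = 8.6 / 2^21 = 8.6 / 2097152 = 4.1008e-06 V = 4.10 µV.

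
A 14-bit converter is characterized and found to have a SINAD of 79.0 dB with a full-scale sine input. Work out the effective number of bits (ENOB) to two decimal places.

ENOB = (SINAD − 1.76) / 6.02 = (79.0 − 1.76)/6.02 = 12.831.

12.83 bits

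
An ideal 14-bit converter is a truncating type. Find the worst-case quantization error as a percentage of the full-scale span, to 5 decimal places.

Truncating → worst-case error = 1 LSB = V_FS/2^14, so 100/16384 = 0.00610352 % of full scale.

0.00610 %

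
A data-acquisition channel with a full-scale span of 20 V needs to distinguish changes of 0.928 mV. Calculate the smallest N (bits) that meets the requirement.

15 bits

Number of steps required ≥ 20 V / 0.928 mV = 21551.72.
Need 2^N ≥ 21551.72; 2^14 = 16384, 2^15 = 32768.
Minimum N = 15.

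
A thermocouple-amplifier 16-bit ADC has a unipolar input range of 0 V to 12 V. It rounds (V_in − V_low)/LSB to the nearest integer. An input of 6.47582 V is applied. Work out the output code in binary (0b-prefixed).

With 65536 levels over 12 V, one step is 183.11 µV.
(6.47582 − 0) / 0.000183105 = 35366.612 LSBs.
round(35366.612) = 35367.
In binary (0b-prefixed): 0b1000101000100111.

code 0b1000101000100111 (decimal 35367)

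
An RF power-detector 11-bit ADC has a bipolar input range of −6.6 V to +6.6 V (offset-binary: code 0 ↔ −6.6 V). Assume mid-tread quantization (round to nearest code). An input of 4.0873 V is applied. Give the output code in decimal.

code 1658

Full-scale span = 13.2 V; LSB = 13.2/2^11 = 6.445 mV.
(4.0873 − (−6.6)) / 0.00644531 = 1658.151 LSBs.
round(1658.151) = 1658.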